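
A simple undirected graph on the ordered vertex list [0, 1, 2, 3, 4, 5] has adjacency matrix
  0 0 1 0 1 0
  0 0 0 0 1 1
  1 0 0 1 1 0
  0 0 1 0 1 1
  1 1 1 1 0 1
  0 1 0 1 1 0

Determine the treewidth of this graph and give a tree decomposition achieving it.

Treewidth 2.
One such decomposition:
Bags: B1 = {1, 4, 5}  B2 = {3, 4, 5}  B3 = {2, 3, 4}  B4 = {0, 2, 4}
Tree: B1–B2, B2–B3, B3–B4

Every bag has size at most 3, so the width is 3 − 1 = 2 and tw(G) ≤ 2. For the lower bound, the 3 vertices {1, 4, 5} are pairwise adjacent, and any tree decomposition puts a clique entirely inside one bag — forcing width ≥ 2. Hence tw(G) = 2 exactly.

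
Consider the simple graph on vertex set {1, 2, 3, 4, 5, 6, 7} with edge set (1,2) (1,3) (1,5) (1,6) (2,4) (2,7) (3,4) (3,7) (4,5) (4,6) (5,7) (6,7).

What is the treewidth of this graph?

3

A width-3 tree decomposition is:
Bags: B1 = {1, 3, 4, 7}  B2 = {1, 2, 4, 7}  B3 = {1, 4, 6, 7}  B4 = {1, 4, 5, 7}
Tree: B1–B2, B2–B3, B3–B4
The largest bag has 4 vertices, giving width 3; this decomposition certifies tw(G) ≤ 3. For the lower bound: the 4 vertex sets {1,3}, {2,7}, {4}, {6} are disjoint, each induces a connected subgraph, and every pair is joined by at least one edge of G. Contracting each set to a single vertex therefore yields K_{4} as a minor, and since treewidth is minor-monotone, tw(G) ≥ tw(K_{4}) = 3. Therefore the treewidth is 3.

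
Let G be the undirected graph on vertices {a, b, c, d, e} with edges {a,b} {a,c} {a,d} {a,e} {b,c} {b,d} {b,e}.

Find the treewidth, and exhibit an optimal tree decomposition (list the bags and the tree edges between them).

Treewidth 2.
One such decomposition:
Bags: B1 = {a, b, c}  B2 = {a, b, e}  B3 = {a, b, d}
Tree: B1–B2, B2–B3

The largest bag has 3 vertices, giving width 2; this decomposition certifies tw(G) ≤ 2. Conversely, {a, b, d} is a clique of size 3, and the vertices of any clique must share a bag in every tree decomposition; so some bag has ≥ 3 vertices and tw(G) ≥ 2. Combining the bounds, tw(G) = 2.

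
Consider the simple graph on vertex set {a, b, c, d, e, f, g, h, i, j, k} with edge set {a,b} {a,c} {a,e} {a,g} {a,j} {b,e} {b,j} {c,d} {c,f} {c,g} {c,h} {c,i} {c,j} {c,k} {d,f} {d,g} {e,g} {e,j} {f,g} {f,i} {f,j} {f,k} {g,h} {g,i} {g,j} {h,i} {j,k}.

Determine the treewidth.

3

A width-3 tree decomposition is:
Bags: B1 = {c, d, f, g}  B2 = {c, f, g, j}  B3 = {a, c, g, j}  B4 = {a, e, g, j}  B5 = {c, f, g, i}  B6 = {a, b, e, j}  B7 = {c, f, j, k}  B8 = {c, g, h, i}
Tree: B1–B2, B2–B3, B3–B4, B2–B5, B4–B6, B2–B7, B5–B8
Every bag has size at most 4, so the width is 4 − 1 = 3 and tw(G) ≤ 3. For the lower bound, the 4 vertices {a, e, g, j} are pairwise adjacent, and any tree decomposition puts a clique entirely inside one bag — forcing width ≥ 3. Hence tw(G) = 3 exactly.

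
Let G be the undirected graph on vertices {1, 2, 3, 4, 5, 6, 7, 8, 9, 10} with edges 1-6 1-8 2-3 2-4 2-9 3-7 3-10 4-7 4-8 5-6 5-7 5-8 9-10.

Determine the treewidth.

A width-2 tree decomposition is:
Bags: B1 = {2, 9, 10}  B2 = {2, 3, 10}  B3 = {2, 3, 4}  B4 = {3, 4, 7}  B5 = {4, 7, 8}  B6 = {5, 7, 8}  B7 = {1, 5, 8}  B8 = {1, 5, 6}
Tree: B1–B2, B2–B3, B3–B4, B4–B5, B5–B6, B6–B7, B7–B8
Every bag has size at most 3, so the width is 3 − 1 = 2 and tw(G) ≤ 2. Since 9–10–3–2–9 is a cycle in G, G is not acyclic. Forests are exactly the graphs of treewidth ≤ 1, so tw(G) ≥ 2. Combining the bounds, tw(G) = 2.

2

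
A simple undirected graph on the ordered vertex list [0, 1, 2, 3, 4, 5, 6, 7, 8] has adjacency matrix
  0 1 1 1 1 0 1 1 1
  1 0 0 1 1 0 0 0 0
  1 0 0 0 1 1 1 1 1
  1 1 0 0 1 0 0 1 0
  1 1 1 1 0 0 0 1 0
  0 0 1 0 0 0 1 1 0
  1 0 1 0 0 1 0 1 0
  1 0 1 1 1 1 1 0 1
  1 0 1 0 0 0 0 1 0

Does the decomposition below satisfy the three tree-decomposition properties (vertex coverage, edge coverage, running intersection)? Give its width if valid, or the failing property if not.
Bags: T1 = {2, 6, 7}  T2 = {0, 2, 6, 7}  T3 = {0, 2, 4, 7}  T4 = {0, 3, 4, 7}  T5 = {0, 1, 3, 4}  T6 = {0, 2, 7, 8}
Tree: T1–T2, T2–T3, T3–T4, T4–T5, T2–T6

A tree decomposition must satisfy three properties: every vertex lies in some bag; for every edge, both endpoints lie together in some bag; and for every vertex, the bags containing it form a connected subtree. Here vertex 5 appears in no bag, so the decomposition is invalid.

No — vertex 5 appears in no bag.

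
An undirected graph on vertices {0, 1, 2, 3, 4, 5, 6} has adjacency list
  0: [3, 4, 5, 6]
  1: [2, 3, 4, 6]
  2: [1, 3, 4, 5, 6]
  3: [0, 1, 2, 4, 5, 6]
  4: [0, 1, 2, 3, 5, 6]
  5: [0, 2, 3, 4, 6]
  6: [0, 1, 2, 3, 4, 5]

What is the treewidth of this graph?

4

A width-4 tree decomposition is:
Bags: B1 = {2, 3, 4, 5, 6}  B2 = {1, 2, 3, 4, 6}  B3 = {0, 3, 4, 5, 6}
Tree: B1–B2, B1–B3
The largest bag has 5 vertices, giving width 4; this decomposition certifies tw(G) ≤ 4. On the other hand G contains the 5-clique {0, 3, 4, 5, 6}. A clique must lie in a single bag of any decomposition, so no decomposition can have width below 4. The upper and lower bounds meet at 4, so that is the treewidth.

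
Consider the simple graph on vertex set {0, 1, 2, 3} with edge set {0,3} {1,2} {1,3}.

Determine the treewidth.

A width-1 tree decomposition is:
Bags: B1 = {1, 2}  B2 = {1, 3}  B3 = {0, 3}
Tree: B1–B2, B2–B3
Every bag has size at most 2, so the width is 2 − 1 = 1 and tw(G) ≤ 1. Any graph with an edge has treewidth ≥ 1, and G has the edge 2–1. Hence tw(G) = 1 exactly.

1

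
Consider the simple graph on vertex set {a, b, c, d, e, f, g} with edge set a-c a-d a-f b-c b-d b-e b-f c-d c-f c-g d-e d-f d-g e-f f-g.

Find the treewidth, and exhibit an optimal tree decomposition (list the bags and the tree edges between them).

Treewidth 3.
One optimal decomposition is:
Bags: B1 = {c, d, f, g}  B2 = {b, c, d, f}  B3 = {a, c, d, f}  B4 = {b, d, e, f}
Tree: B1–B2, B1–B3, B2–B4

Each bag holds 4 vertices, so the decomposition has width 3, which upper-bounds the treewidth. For the lower bound, the 4 vertices {b, d, e, f} are pairwise adjacent, and any tree decomposition puts a clique entirely inside one bag — forcing width ≥ 3. Therefore the treewidth is 3.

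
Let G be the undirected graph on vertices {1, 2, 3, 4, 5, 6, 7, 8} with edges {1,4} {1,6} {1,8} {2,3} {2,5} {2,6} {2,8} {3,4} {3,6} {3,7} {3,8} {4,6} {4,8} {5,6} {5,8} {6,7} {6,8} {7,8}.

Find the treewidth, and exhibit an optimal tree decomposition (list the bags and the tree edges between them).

Every bag has size at most 4, so the width is 4 − 1 = 3 and tw(G) ≤ 3. On the other hand G contains the 4-clique {1, 4, 6, 8}. A clique must lie in a single bag of any decomposition, so no decomposition can have width below 3. The upper and lower bounds meet at 3, so that is the treewidth.

Treewidth 3.
One optimal decomposition is:
Bags: B1 = {3, 4, 6, 8}  B2 = {1, 4, 6, 8}  B3 = {2, 3, 6, 8}  B4 = {2, 5, 6, 8}  B5 = {3, 6, 7, 8}
Tree: B1–B2, B1–B3, B3–B4, B1–B5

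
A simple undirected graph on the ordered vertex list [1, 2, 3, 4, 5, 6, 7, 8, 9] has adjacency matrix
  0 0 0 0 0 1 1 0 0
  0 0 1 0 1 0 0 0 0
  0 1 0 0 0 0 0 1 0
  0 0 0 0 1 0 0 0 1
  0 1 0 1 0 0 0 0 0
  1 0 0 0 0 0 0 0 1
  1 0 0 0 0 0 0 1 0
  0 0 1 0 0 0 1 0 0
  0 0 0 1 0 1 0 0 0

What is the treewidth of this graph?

2

A width-2 tree decomposition is:
Bags: B1 = {2, 3, 8}  B2 = {2, 5, 8}  B3 = {4, 5, 8}  B4 = {4, 8, 9}  B5 = {6, 8, 9}  B6 = {1, 6, 8}  B7 = {1, 7, 8}
Tree: B1–B2, B2–B3, B3–B4, B4–B5, B5–B6, B6–B7
Every bag has size at most 3, so the width is 3 − 1 = 2 and tw(G) ≤ 2. Since 8–3–2–5–4–9–6–1–7–8 is a cycle in G, G is not acyclic. Forests are exactly the graphs of treewidth ≤ 1, so tw(G) ≥ 2. Hence tw(G) = 2 exactly.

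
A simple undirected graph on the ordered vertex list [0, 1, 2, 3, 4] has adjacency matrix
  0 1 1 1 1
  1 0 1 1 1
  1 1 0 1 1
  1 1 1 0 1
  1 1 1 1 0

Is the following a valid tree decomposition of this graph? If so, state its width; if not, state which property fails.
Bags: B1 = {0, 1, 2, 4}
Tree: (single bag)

No — vertex 3 appears in no bag.

A tree decomposition must satisfy three properties: every vertex lies in some bag; for every edge, both endpoints lie together in some bag; and for every vertex, the bags containing it form a connected subtree. Here vertex 3 appears in no bag, so the decomposition is invalid.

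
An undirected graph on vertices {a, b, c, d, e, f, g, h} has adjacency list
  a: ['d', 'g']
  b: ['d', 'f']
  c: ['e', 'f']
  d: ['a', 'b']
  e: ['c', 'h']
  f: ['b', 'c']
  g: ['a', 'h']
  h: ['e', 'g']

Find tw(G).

2

A width-2 tree decomposition is:
Bags: B1 = {b, d, f}  B2 = {c, d, f}  B3 = {c, d, e}  B4 = {d, e, h}  B5 = {d, g, h}  B6 = {a, d, g}
Tree: B1–B2, B2–B3, B3–B4, B4–B5, B5–B6
Every bag has size at most 3, so the width is 3 − 1 = 2 and tw(G) ≤ 2. The edges d–b–f–c–e–h–g–a–d form a cycle, so G is not a tree and its treewidth is at least 2. Therefore the treewidth is 2.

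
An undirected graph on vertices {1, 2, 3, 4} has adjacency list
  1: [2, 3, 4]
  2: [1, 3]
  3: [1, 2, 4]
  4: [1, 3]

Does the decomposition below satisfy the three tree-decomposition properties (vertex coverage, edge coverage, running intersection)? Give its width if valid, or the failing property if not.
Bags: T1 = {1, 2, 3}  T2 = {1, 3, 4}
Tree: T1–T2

Every vertex of G appears in some bag (union = {1, 2, 3, 4}); every edge is covered by a bag; and for each vertex v the set of bags containing v is connected in the bag tree. The decomposition is therefore valid. The largest bag has 3 vertices, so the width is 2.

Yes; width 2.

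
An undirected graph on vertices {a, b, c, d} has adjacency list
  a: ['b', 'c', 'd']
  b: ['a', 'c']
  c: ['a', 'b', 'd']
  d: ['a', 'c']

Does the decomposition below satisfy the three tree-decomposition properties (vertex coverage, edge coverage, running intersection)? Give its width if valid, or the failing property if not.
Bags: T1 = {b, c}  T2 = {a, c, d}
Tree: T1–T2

A tree decomposition must satisfy three properties: every vertex lies in some bag; for every edge, both endpoints lie together in some bag; and for every vertex, the bags containing it form a connected subtree. Here edge (a,b) lies in no bag, so the decomposition is invalid.

No — edge (a,b) lies in no bag.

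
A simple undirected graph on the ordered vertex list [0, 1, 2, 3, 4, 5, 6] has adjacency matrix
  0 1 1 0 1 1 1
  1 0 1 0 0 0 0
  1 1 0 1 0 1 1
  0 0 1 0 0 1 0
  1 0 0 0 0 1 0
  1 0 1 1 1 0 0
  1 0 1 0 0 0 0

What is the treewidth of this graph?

A width-2 tree decomposition is:
Bags: B1 = {0, 4, 5}  B2 = {0, 2, 5}  B3 = {0, 2, 6}  B4 = {2, 3, 5}  B5 = {0, 1, 2}
Tree: B1–B2, B2–B3, B2–B4, B2–B5
The largest bag has 3 vertices, giving width 2; this decomposition certifies tw(G) ≤ 2. Conversely, {0, 1, 2} is a clique of size 3, and the vertices of any clique must share a bag in every tree decomposition; so some bag has ≥ 3 vertices and tw(G) ≥ 2. The upper and lower bounds meet at 2, so that is the treewidth.

2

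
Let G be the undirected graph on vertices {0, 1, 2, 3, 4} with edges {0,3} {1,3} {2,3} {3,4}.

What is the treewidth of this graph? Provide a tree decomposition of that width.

The largest bag has 2 vertices, giving width 1; this decomposition certifies tw(G) ≤ 1. Since G has at least one edge (e.g. 3–1), it is not an edgeless graph, so tw(G) ≥ 1. Therefore the treewidth is 1.

Treewidth 1.
One optimal decomposition is:
Bags: B1 = {1, 3}  B2 = {3, 4}  B3 = {0, 3}  B4 = {2, 3}
Tree: B1–B2, B1–B3, B2–B4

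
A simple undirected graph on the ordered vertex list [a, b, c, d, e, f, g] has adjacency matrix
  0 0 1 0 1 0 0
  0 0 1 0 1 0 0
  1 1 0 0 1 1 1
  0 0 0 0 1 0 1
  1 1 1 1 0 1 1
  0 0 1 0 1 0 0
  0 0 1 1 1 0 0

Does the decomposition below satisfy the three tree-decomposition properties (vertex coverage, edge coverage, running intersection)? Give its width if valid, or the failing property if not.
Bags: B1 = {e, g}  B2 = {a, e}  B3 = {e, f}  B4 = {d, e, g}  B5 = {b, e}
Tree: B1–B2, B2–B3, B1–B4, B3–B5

A tree decomposition must satisfy three properties: every vertex lies in some bag; for every edge, both endpoints lie together in some bag; and for every vertex, the bags containing it form a connected subtree. Here vertex c appears in no bag, so the decomposition is invalid.

No — vertex c appears in no bag.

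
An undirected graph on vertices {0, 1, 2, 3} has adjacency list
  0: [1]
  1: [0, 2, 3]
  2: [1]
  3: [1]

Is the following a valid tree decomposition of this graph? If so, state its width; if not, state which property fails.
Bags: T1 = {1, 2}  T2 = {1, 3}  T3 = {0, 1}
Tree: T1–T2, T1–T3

Vertex coverage: the bags together contain {0, 1, 2, 3}, the full vertex set. Edge coverage: each edge of G has both endpoints in at least one bag. Running intersection: for every vertex, the bags containing it form a connected subtree. All three properties hold, so this is a valid tree decomposition of width max|bag| − 1 = 1, and hence tw(G) ≤ 1.

Yes; width 1.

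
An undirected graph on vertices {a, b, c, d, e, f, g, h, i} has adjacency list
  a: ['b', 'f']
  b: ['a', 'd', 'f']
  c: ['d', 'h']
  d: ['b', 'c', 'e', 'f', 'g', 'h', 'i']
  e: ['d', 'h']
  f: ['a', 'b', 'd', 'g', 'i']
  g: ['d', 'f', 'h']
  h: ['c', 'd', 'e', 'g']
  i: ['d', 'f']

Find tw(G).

2

A width-2 tree decomposition is:
Bags: B1 = {d, e, h}  B2 = {c, d, h}  B3 = {d, g, h}  B4 = {d, f, g}  B5 = {d, f, i}  B6 = {b, d, f}  B7 = {a, b, f}
Tree: B1–B2, B1–B3, B3–B4, B4–B5, B5–B6, B6–B7
Every bag has size at most 3, so the width is 3 − 1 = 2 and tw(G) ≤ 2. For the lower bound, the 3 vertices {d, e, h} are pairwise adjacent, and any tree decomposition puts a clique entirely inside one bag — forcing width ≥ 2. Hence tw(G) = 2 exactly.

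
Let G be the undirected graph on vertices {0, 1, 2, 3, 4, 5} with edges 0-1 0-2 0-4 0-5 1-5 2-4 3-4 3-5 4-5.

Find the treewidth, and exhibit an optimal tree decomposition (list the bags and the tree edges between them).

Treewidth 2.
Bags: B1 = {3, 4, 5}  B2 = {0, 4, 5}  B3 = {0, 2, 4}  B4 = {0, 1, 5}
Tree: B1–B2, B2–B3, B2–B4

The largest bag has 3 vertices, giving width 2; this decomposition certifies tw(G) ≤ 2. Conversely, {0, 1, 5} is a clique of size 3, and the vertices of any clique must share a bag in every tree decomposition; so some bag has ≥ 3 vertices and tw(G) ≥ 2. Therefore the treewidth is 2.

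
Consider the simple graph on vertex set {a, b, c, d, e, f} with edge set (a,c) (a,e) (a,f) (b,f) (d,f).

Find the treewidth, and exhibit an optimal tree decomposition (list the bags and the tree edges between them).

The largest bag has 2 vertices, giving width 1; this decomposition certifies tw(G) ≤ 1. Any graph with an edge has treewidth ≥ 1, and G has the edge a–e. Therefore the treewidth is 1.

Treewidth 1.
One optimal decomposition is:
Bags: B1 = {a, e}  B2 = {a, f}  B3 = {b, f}  B4 = {d, f}  B5 = {a, c}
Tree: B1–B2, B2–B3, B2–B4, B1–B5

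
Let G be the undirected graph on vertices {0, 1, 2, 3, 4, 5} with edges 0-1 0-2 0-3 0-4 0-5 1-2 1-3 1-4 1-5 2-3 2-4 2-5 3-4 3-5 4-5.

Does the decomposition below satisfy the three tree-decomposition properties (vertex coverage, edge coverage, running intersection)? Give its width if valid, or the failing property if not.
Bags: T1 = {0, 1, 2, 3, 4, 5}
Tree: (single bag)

Yes; width 5.

Checking the three conditions: (i) the bags cover all of {0, 1, 2, 3, 4, 5}; (ii) for each edge, some bag contains both endpoints; (iii) the bags containing any fixed vertex form a subtree. All hold, so the decomposition is valid with width 6 − 1 = 5.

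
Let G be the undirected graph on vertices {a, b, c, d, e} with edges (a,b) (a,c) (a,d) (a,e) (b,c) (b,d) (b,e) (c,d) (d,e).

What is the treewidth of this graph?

3

A width-3 tree decomposition is:
Bags: B1 = {a, b, d, e}  B2 = {a, b, c, d}
Tree: B1–B2
The largest bag has 4 vertices, giving width 3; this decomposition certifies tw(G) ≤ 3. For the lower bound, the 4 vertices {a, b, d, e} are pairwise adjacent, and any tree decomposition puts a clique entirely inside one bag — forcing width ≥ 3. The upper and lower bounds meet at 3, so that is the treewidth.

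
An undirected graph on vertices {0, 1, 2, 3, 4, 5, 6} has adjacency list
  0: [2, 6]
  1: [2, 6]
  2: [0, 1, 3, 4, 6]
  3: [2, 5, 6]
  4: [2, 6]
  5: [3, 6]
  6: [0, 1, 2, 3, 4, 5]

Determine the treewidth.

2

A width-2 tree decomposition is:
Bags: B1 = {2, 4, 6}  B2 = {1, 2, 6}  B3 = {2, 3, 6}  B4 = {0, 2, 6}  B5 = {3, 5, 6}
Tree: B1–B2, B2–B3, B3–B4, B3–B5
Every bag has size at most 3, so the width is 3 − 1 = 2 and tw(G) ≤ 2. Conversely, {0, 2, 6} is a clique of size 3, and the vertices of any clique must share a bag in every tree decomposition; so some bag has ≥ 3 vertices and tw(G) ≥ 2. Hence tw(G) = 2 exactly.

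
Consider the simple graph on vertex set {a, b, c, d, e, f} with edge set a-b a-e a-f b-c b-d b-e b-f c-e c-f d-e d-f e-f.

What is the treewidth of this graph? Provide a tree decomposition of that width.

Treewidth 3.
Bags: B1 = {a, b, e, f}  B2 = {b, d, e, f}  B3 = {b, c, e, f}
Tree: B1–B2, B2–B3

Every bag has size at most 4, so the width is 4 − 1 = 3 and tw(G) ≤ 3. For the lower bound, the 4 vertices {b, d, e, f} are pairwise adjacent, and any tree decomposition puts a clique entirely inside one bag — forcing width ≥ 3. Hence tw(G) = 3 exactly.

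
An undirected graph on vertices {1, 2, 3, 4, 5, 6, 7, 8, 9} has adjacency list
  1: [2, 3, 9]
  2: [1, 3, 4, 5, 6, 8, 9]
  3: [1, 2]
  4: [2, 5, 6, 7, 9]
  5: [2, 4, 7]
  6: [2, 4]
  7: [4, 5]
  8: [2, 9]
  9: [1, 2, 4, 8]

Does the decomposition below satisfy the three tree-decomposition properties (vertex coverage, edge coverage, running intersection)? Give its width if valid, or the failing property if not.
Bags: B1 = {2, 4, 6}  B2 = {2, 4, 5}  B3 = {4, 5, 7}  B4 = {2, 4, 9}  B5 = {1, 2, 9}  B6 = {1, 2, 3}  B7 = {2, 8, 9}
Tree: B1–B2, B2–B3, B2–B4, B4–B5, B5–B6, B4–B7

Vertex coverage: the bags together contain {1, 2, 3, 4, 5, 6, 7, 8, 9}, the full vertex set. Edge coverage: each edge of G has both endpoints in at least one bag. Running intersection: for every vertex, the bags containing it form a connected subtree. All three properties hold, so this is a valid tree decomposition of width max|bag| − 1 = 2, and hence tw(G) ≤ 2.

Yes; width 2.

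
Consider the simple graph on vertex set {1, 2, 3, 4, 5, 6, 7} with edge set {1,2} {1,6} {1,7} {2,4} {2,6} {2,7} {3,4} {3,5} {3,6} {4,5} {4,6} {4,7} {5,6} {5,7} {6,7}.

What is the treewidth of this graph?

3

A width-3 tree decomposition is:
Bags: B1 = {2, 4, 6, 7}  B2 = {4, 5, 6, 7}  B3 = {3, 4, 5, 6}  B4 = {1, 2, 6, 7}
Tree: B1–B2, B2–B3, B1–B4
Every bag has size at most 4, so the width is 4 − 1 = 3 and tw(G) ≤ 3. Conversely, {1, 2, 6, 7} is a clique of size 4, and the vertices of any clique must share a bag in every tree decomposition; so some bag has ≥ 4 vertices and tw(G) ≥ 3. Combining the bounds, tw(G) = 3.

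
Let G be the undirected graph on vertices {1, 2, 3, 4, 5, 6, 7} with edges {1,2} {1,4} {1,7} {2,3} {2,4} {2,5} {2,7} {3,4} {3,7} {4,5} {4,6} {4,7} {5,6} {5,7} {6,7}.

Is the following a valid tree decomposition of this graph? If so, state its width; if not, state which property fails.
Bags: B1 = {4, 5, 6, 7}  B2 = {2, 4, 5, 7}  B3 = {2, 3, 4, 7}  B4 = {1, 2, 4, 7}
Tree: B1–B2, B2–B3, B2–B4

Every vertex of G appears in some bag (union = {1, 2, 3, 4, 5, 6, 7}); every edge is covered by a bag; and for each vertex v the set of bags containing v is connected in the bag tree. The decomposition is therefore valid. The largest bag has 4 vertices, so the width is 3.

Yes; width 3.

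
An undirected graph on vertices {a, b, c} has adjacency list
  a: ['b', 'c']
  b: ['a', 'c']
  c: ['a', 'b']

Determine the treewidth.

2

A width-2 tree decomposition is:
Bags: B1 = {a, b, c}
Tree: (single bag)
With just one bag of size 3, the width is 3 − 1 = 2, so tw(G) ≤ 2. On the other hand G contains the 3-clique {a, b, c}. A clique must lie in a single bag of any decomposition, so no decomposition can have width below 2. Combining the bounds, tw(G) = 2.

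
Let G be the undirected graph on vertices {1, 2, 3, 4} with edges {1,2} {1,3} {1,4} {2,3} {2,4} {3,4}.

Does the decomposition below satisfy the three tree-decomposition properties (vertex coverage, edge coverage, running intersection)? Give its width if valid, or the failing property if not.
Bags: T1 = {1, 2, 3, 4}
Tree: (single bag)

Yes; width 3.

Checking the three conditions: (i) the bags cover all of {1, 2, 3, 4}; (ii) for each edge, some bag contains both endpoints; (iii) the bags containing any fixed vertex form a subtree. All hold, so the decomposition is valid with width 4 − 1 = 3.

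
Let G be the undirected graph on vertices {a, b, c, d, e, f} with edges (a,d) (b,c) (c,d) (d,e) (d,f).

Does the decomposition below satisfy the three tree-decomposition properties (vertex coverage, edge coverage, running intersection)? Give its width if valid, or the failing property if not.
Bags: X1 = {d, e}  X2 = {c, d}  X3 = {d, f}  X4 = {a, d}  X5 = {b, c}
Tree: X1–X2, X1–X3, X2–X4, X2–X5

Yes; width 1.

Every vertex of G appears in some bag (union = {a, b, c, d, e, f}); every edge is covered by a bag; and for each vertex v the set of bags containing v is connected in the bag tree. The decomposition is therefore valid. The largest bag has 2 vertices, so the width is 1.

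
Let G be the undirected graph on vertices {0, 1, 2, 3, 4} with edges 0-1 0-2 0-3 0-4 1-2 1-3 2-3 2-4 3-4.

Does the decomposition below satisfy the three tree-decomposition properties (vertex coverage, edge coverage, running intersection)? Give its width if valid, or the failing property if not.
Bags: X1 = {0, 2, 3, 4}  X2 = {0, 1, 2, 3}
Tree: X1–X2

Yes; width 3.

Vertex coverage: the bags together contain {0, 1, 2, 3, 4}, the full vertex set. Edge coverage: each edge of G has both endpoints in at least one bag. Running intersection: for every vertex, the bags containing it form a connected subtree. All three properties hold, so this is a valid tree decomposition of width max|bag| − 1 = 3, and hence tw(G) ≤ 3.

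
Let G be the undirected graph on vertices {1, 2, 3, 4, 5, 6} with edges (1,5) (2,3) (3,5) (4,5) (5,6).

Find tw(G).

A width-1 tree decomposition is:
Bags: B1 = {5, 6}  B2 = {4, 5}  B3 = {3, 5}  B4 = {1, 5}  B5 = {2, 3}
Tree: B1–B2, B1–B3, B3–B4, B3–B5
The largest bag has 2 vertices, giving width 1; this decomposition certifies tw(G) ≤ 1. G has an edge, so its treewidth is at least 1. Therefore the treewidth is 1.

1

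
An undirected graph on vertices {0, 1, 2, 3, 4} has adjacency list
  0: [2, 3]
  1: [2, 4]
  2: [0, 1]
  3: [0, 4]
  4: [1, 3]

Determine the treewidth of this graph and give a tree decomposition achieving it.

The largest bag has 3 vertices, giving width 2; this decomposition certifies tw(G) ≤ 2. Since 0–2–1–4–3–0 is a cycle in G, G is not acyclic. Forests are exactly the graphs of treewidth ≤ 1, so tw(G) ≥ 2. Combining the bounds, tw(G) = 2.

Treewidth 2.
One such decomposition:
Bags: B1 = {0, 1, 2}  B2 = {0, 1, 4}  B3 = {0, 3, 4}
Tree: B1–B2, B2–B3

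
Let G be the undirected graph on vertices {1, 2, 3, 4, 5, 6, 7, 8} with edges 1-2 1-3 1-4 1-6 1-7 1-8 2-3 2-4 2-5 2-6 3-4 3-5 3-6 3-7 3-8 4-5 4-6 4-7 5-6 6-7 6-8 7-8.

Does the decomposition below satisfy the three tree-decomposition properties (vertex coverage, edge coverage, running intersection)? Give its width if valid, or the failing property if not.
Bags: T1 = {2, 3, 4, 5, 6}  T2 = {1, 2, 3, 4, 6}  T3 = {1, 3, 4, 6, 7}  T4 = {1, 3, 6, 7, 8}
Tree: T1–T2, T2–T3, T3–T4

Yes; width 4.

Every vertex of G appears in some bag (union = {1, 2, 3, 4, 5, 6, 7, 8}); every edge is covered by a bag; and for each vertex v the set of bags containing v is connected in the bag tree. The decomposition is therefore valid. The largest bag has 5 vertices, so the width is 4.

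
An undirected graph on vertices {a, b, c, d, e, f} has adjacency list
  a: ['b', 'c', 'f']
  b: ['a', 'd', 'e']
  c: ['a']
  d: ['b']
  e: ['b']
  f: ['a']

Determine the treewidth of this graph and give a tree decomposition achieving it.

Treewidth 1.
One optimal decomposition is:
Bags: B1 = {b, d}  B2 = {a, b}  B3 = {b, e}  B4 = {a, f}  B5 = {a, c}
Tree: B1–B2, B1–B3, B2–B4, B4–B5

The largest bag has 2 vertices, giving width 1; this decomposition certifies tw(G) ≤ 1. Since G has at least one edge (e.g. d–b), it is not an edgeless graph, so tw(G) ≥ 1. Hence tw(G) = 1 exactly.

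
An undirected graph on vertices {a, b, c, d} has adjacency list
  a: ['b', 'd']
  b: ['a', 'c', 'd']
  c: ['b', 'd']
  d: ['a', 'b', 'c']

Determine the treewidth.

2

A width-2 tree decomposition is:
Bags: B1 = {b, c, d}  B2 = {a, b, d}
Tree: B1–B2
The largest bag has 3 vertices, giving width 2; this decomposition certifies tw(G) ≤ 2. Conversely, {b, c, d} is a clique of size 3, and the vertices of any clique must share a bag in every tree decomposition; so some bag has ≥ 3 vertices and tw(G) ≥ 2. Therefore the treewidth is 2.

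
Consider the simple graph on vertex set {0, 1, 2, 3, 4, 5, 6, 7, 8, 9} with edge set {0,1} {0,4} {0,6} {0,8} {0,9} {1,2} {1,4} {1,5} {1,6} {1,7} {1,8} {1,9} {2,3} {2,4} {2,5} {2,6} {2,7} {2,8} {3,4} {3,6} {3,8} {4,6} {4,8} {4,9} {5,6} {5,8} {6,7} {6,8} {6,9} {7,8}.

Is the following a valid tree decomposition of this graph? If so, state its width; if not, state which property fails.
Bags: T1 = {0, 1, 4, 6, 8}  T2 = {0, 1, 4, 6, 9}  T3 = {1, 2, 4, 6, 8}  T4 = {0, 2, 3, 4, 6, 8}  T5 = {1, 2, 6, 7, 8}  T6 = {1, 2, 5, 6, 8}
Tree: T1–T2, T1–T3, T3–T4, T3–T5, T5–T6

A tree decomposition must satisfy three properties: every vertex lies in some bag; for every edge, both endpoints lie together in some bag; and for every vertex, the bags containing it form a connected subtree. Here bags containing vertex 0 are not connected in the tree, so the decomposition is invalid.

No — bags containing vertex 0 are not connected in the tree.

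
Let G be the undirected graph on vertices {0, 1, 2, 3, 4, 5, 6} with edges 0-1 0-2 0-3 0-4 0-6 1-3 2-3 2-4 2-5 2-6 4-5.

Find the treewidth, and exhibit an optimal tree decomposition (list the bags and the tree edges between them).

Each bag holds 3 vertices, so the decomposition has width 2, which upper-bounds the treewidth. Conversely, {0, 1, 3} is a clique of size 3, and the vertices of any clique must share a bag in every tree decomposition; so some bag has ≥ 3 vertices and tw(G) ≥ 2. The upper and lower bounds meet at 2, so that is the treewidth.

Treewidth 2.
Bags: B1 = {0, 2, 4}  B2 = {2, 4, 5}  B3 = {0, 2, 3}  B4 = {0, 1, 3}  B5 = {0, 2, 6}
Tree: B1–B2, B1–B3, B3–B4, B1–B5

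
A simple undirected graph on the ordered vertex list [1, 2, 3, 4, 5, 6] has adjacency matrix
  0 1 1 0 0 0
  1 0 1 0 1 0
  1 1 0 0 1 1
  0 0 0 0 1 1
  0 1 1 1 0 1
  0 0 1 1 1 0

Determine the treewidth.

2

A width-2 tree decomposition is:
Bags: B1 = {3, 5, 6}  B2 = {2, 3, 5}  B3 = {1, 2, 3}  B4 = {4, 5, 6}
Tree: B1–B2, B2–B3, B1–B4
Every bag has size at most 3, so the width is 3 − 1 = 2 and tw(G) ≤ 2. On the other hand G contains the 3-clique {1, 2, 3}. A clique must lie in a single bag of any decomposition, so no decomposition can have width below 2. Hence tw(G) = 2 exactly.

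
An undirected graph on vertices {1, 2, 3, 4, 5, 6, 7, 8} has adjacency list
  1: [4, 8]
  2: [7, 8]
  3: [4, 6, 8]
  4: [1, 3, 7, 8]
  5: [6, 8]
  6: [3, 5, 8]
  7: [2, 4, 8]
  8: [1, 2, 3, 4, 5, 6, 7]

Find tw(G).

2

A width-2 tree decomposition is:
Bags: B1 = {4, 7, 8}  B2 = {3, 4, 8}  B3 = {3, 6, 8}  B4 = {2, 7, 8}  B5 = {1, 4, 8}  B6 = {5, 6, 8}
Tree: B1–B2, B2–B3, B1–B4, B2–B5, B3–B6
Each bag holds 3 vertices, so the decomposition has width 2, which upper-bounds the treewidth. For the lower bound, the 3 vertices {2, 7, 8} are pairwise adjacent, and any tree decomposition puts a clique entirely inside one bag — forcing width ≥ 2. Hence tw(G) = 2 exactly.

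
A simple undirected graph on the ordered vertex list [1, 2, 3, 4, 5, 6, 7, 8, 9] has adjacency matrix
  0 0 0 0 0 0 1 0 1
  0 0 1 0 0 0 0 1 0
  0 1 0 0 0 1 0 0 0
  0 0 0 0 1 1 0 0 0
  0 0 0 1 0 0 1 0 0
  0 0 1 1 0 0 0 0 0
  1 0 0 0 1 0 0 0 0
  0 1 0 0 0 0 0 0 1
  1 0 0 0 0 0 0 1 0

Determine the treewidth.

2

A width-2 tree decomposition is:
Bags: B1 = {1, 7, 9}  B2 = {7, 8, 9}  B3 = {2, 7, 8}  B4 = {2, 3, 7}  B5 = {3, 6, 7}  B6 = {4, 6, 7}  B7 = {4, 5, 7}
Tree: B1–B2, B2–B3, B3–B4, B4–B5, B5–B6, B6–B7
Every bag has size at most 3, so the width is 3 − 1 = 2 and tw(G) ≤ 2. The edges 7–1–9–8–2–3–6–4–5–7 form a cycle, so G is not a tree and its treewidth is at least 2. The upper and lower bounds meet at 2, so that is the treewidth.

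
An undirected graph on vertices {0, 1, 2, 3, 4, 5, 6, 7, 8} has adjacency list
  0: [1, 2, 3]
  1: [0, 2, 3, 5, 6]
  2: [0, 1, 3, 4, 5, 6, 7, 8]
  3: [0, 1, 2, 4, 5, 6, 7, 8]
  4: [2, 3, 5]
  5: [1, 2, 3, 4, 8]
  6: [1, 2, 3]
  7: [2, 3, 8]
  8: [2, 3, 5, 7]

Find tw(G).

3

A width-3 tree decomposition is:
Bags: B1 = {1, 2, 3, 6}  B2 = {1, 2, 3, 5}  B3 = {0, 1, 2, 3}  B4 = {2, 3, 5, 8}  B5 = {2, 3, 7, 8}  B6 = {2, 3, 4, 5}
Tree: B1–B2, B1–B3, B2–B4, B4–B5, B4–B6
Each bag holds 4 vertices, so the decomposition has width 3, which upper-bounds the treewidth. On the other hand G contains the 4-clique {2, 3, 5, 8}. A clique must lie in a single bag of any decomposition, so no decomposition can have width below 3. Therefore the treewidth is 3.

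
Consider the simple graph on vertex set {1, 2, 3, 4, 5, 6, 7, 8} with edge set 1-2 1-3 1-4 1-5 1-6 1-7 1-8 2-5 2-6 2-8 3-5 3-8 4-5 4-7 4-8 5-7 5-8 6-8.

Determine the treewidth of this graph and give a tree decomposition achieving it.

Treewidth 3.
One optimal decomposition is:
Bags: B1 = {1, 4, 5, 8}  B2 = {1, 3, 5, 8}  B3 = {1, 4, 5, 7}  B4 = {1, 2, 5, 8}  B5 = {1, 2, 6, 8}
Tree: B1–B2, B1–B3, B2–B4, B4–B5

Each bag holds 4 vertices, so the decomposition has width 3, which upper-bounds the treewidth. On the other hand G contains the 4-clique {1, 2, 5, 8}. A clique must lie in a single bag of any decomposition, so no decomposition can have width below 3. Therefore the treewidth is 3.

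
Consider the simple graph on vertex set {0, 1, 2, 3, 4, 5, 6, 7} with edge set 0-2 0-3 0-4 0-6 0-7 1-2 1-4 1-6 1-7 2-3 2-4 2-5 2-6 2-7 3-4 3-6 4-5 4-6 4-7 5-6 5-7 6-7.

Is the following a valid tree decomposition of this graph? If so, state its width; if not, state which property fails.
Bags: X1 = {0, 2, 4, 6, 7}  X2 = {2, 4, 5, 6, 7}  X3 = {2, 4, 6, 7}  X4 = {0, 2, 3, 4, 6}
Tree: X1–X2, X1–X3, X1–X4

No — vertex 1 appears in no bag.

A tree decomposition must satisfy three properties: every vertex lies in some bag; for every edge, both endpoints lie together in some bag; and for every vertex, the bags containing it form a connected subtree. Here vertex 1 appears in no bag, so the decomposition is invalid.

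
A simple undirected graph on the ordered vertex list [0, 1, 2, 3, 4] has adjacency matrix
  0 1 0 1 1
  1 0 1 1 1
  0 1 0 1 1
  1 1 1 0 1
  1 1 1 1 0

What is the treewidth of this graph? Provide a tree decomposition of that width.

The largest bag has 4 vertices, giving width 3; this decomposition certifies tw(G) ≤ 3. On the other hand G contains the 4-clique {0, 1, 3, 4}. A clique must lie in a single bag of any decomposition, so no decomposition can have width below 3. Therefore the treewidth is 3.

Treewidth 3.
Bags: B1 = {0, 1, 3, 4}  B2 = {1, 2, 3, 4}
Tree: B1–B2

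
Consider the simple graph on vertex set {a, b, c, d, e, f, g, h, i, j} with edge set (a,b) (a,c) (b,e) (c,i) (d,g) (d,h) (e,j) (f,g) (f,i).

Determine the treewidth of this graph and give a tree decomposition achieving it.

Each bag holds 2 vertices, so the decomposition has width 1, which upper-bounds the treewidth. G has an edge, so its treewidth is at least 1. Combining the bounds, tw(G) = 1.

Treewidth 1.
One optimal decomposition is:
Bags: B1 = {d, h}  B2 = {d, g}  B3 = {f, g}  B4 = {f, i}  B5 = {c, i}  B6 = {a, c}  B7 = {a, b}  B8 = {b, e}  B9 = {e, j}
Tree: B1–B2, B2–B3, B3–B4, B4–B5, B5–B6, B6–B7, B7–B8, B8–B9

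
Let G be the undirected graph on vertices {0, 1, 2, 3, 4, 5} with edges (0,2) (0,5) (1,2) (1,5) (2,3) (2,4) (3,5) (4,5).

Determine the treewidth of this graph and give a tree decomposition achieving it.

Treewidth 2.
One optimal decomposition is:
Bags: B1 = {2, 3, 5}  B2 = {2, 4, 5}  B3 = {0, 2, 5}  B4 = {1, 2, 5}
Tree: B1–B2, B2–B3, B3–B4

Every bag has size at most 3, so the width is 3 − 1 = 2 and tw(G) ≤ 2. The edges 3–5–4–2–3 form a cycle, so G is not a tree and its treewidth is at least 2. The upper and lower bounds meet at 2, so that is the treewidth.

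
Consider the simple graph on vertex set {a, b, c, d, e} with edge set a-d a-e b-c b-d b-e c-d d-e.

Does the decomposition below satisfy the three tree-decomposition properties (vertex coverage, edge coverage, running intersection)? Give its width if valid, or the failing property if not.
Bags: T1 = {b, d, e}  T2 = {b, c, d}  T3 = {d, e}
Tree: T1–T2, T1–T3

A tree decomposition must satisfy three properties: every vertex lies in some bag; for every edge, both endpoints lie together in some bag; and for every vertex, the bags containing it form a connected subtree. Here vertex a appears in no bag, so the decomposition is invalid.

No — vertex a appears in no bag.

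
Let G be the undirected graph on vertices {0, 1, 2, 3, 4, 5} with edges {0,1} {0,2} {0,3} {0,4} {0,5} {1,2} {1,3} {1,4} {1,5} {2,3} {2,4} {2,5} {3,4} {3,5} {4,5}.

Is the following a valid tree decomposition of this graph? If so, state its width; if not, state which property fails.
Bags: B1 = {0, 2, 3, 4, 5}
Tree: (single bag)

A tree decomposition must satisfy three properties: every vertex lies in some bag; for every edge, both endpoints lie together in some bag; and for every vertex, the bags containing it form a connected subtree. Here vertex 1 appears in no bag, so the decomposition is invalid.

No — vertex 1 appears in no bag.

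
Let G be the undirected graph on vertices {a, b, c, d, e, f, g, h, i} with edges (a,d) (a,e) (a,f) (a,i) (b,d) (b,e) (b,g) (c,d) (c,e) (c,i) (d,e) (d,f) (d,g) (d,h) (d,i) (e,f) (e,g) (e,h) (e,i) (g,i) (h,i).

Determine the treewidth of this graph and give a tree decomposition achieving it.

Each bag holds 4 vertices, so the decomposition has width 3, which upper-bounds the treewidth. Conversely, {a, d, e, f} is a clique of size 4, and the vertices of any clique must share a bag in every tree decomposition; so some bag has ≥ 4 vertices and tw(G) ≥ 3. The upper and lower bounds meet at 3, so that is the treewidth.

Treewidth 3.
One such decomposition:
Bags: B1 = {d, e, g, i}  B2 = {d, e, h, i}  B3 = {c, d, e, i}  B4 = {b, d, e, g}  B5 = {a, d, e, i}  B6 = {a, d, e, f}
Tree: B1–B2, B2–B3, B1–B4, B1–B5, B5–B6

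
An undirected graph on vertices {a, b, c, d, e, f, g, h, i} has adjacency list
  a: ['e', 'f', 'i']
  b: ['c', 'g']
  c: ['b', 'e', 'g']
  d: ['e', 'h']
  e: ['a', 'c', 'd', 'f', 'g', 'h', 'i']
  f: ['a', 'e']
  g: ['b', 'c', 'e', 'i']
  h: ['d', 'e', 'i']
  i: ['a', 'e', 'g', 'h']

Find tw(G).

2

A width-2 tree decomposition is:
Bags: B1 = {e, g, i}  B2 = {e, h, i}  B3 = {c, e, g}  B4 = {a, e, i}  B5 = {a, e, f}  B6 = {d, e, h}  B7 = {b, c, g}
Tree: B1–B2, B1–B3, B2–B4, B4–B5, B2–B6, B3–B7
The largest bag has 3 vertices, giving width 2; this decomposition certifies tw(G) ≤ 2. For the lower bound, the 3 vertices {d, e, h} are pairwise adjacent, and any tree decomposition puts a clique entirely inside one bag — forcing width ≥ 2. The upper and lower bounds meet at 2, so that is the treewidth.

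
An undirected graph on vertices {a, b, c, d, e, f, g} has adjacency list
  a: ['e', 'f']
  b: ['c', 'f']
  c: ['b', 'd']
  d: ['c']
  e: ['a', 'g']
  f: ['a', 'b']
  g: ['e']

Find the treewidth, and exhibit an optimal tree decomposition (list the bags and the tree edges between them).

The largest bag has 2 vertices, giving width 1; this decomposition certifies tw(G) ≤ 1. Any graph with an edge has treewidth ≥ 1, and G has the edge g–e. Combining the bounds, tw(G) = 1.

Treewidth 1.
Bags: B1 = {e, g}  B2 = {a, e}  B3 = {a, f}  B4 = {b, f}  B5 = {b, c}  B6 = {c, d}
Tree: B1–B2, B2–B3, B3–B4, B4–B5, B5–B6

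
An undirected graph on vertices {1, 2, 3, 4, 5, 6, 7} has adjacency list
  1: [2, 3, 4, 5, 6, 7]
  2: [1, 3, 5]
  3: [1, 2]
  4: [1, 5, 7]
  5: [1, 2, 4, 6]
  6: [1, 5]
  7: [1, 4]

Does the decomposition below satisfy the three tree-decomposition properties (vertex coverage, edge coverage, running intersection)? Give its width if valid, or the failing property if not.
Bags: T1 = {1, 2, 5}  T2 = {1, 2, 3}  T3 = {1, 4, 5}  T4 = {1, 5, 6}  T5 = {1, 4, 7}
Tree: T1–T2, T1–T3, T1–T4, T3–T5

Vertex coverage: the bags together contain {1, 2, 3, 4, 5, 6, 7}, the full vertex set. Edge coverage: each edge of G has both endpoints in at least one bag. Running intersection: for every vertex, the bags containing it form a connected subtree. All three properties hold, so this is a valid tree decomposition of width max|bag| − 1 = 2, and hence tw(G) ≤ 2.

Yes; width 2.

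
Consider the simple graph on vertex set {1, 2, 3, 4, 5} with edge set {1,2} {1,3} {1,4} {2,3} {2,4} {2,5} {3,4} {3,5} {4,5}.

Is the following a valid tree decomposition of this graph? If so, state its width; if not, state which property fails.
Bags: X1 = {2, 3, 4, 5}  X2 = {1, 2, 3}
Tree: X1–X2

No — edge (4,1) lies in no bag.

A tree decomposition must satisfy three properties: every vertex lies in some bag; for every edge, both endpoints lie together in some bag; and for every vertex, the bags containing it form a connected subtree. Here edge (4,1) lies in no bag, so the decomposition is invalid.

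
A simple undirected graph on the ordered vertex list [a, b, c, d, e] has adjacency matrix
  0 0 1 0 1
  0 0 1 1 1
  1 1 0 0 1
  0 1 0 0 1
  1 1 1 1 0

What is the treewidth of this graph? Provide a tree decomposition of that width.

The largest bag has 3 vertices, giving width 2; this decomposition certifies tw(G) ≤ 2. For the lower bound, the 3 vertices {b, d, e} are pairwise adjacent, and any tree decomposition puts a clique entirely inside one bag — forcing width ≥ 2. Hence tw(G) = 2 exactly.

Treewidth 2.
Bags: B1 = {b, c, e}  B2 = {a, c, e}  B3 = {b, d, e}
Tree: B1–B2, B1–B3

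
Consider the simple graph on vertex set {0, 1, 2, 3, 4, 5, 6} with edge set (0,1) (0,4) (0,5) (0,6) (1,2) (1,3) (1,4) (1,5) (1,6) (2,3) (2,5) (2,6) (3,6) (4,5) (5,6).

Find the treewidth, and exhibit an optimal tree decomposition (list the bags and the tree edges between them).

Every bag has size at most 4, so the width is 4 − 1 = 3 and tw(G) ≤ 3. On the other hand G contains the 4-clique {1, 2, 3, 6}. A clique must lie in a single bag of any decomposition, so no decomposition can have width below 3. The upper and lower bounds meet at 3, so that is the treewidth.

Treewidth 3.
One optimal decomposition is:
Bags: B1 = {1, 2, 5, 6}  B2 = {0, 1, 5, 6}  B3 = {1, 2, 3, 6}  B4 = {0, 1, 4, 5}
Tree: B1–B2, B1–B3, B2–B4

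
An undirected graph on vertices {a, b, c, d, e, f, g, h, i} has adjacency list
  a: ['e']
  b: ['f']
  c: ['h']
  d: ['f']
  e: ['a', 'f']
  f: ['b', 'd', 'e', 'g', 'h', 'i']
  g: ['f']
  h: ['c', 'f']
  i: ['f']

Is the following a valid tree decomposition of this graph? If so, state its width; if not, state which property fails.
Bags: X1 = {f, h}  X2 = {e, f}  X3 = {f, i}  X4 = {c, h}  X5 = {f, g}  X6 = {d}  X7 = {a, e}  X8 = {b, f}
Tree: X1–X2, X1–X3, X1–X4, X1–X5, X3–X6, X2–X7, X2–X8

No — edge (f,d) lies in no bag.

A tree decomposition must satisfy three properties: every vertex lies in some bag; for every edge, both endpoints lie together in some bag; and for every vertex, the bags containing it form a connected subtree. Here edge (f,d) lies in no bag, so the decomposition is invalid.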